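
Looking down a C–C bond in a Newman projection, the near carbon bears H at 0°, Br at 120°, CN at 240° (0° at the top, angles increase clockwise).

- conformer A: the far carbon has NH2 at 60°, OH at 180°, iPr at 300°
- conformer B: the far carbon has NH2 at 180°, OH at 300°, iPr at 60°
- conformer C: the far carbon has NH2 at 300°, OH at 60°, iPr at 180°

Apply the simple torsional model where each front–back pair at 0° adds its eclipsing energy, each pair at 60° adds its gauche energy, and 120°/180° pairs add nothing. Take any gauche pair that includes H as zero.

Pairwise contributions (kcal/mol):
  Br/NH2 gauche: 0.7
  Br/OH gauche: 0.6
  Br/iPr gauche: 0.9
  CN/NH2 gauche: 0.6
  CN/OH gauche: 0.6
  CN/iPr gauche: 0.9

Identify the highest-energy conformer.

C

A (staggered): Br–NH2 gauche, Br–OH gauche, CN–OH gauche, CN–iPr gauche; 0.7 + 0.6 + 0.6 + 0.9 = 2.8 kcal/mol.
B (staggered): Br–NH2 gauche, Br–iPr gauche, CN–NH2 gauche, CN–OH gauche; 0.7 + 0.9 + 0.6 + 0.6 = 2.8 kcal/mol.
C (staggered): Br–OH gauche, Br–iPr gauche, CN–NH2 gauche, CN–iPr gauche; 0.6 + 0.9 + 0.6 + 0.9 = 3.0 kcal/mol.
C has the highest total (3.0 kcal/mol).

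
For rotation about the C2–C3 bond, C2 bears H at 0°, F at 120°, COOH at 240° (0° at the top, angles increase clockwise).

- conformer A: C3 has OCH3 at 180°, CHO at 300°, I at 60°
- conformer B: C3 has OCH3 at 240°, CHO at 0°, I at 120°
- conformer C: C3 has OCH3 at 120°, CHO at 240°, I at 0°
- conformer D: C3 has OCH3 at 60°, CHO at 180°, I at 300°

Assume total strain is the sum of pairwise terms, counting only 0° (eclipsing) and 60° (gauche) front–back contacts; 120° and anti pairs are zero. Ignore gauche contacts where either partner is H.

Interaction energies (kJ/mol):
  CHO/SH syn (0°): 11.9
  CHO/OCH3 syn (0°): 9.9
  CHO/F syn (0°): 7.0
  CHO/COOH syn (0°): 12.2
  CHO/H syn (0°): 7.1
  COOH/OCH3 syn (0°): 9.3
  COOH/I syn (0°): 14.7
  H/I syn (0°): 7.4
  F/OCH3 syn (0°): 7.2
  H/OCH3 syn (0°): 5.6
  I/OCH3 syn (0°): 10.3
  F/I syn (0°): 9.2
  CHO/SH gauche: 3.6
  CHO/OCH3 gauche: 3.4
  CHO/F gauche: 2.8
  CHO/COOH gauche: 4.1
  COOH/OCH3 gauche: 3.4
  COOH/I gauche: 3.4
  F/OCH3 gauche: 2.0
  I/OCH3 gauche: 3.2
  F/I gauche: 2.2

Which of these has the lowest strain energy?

A

A (staggered): F(120°)/OCH3(180°) gauche 2.0; F(120°)/I(60°) gauche 2.2; COOH(240°)/OCH3(180°) gauche 3.4; COOH(240°)/CHO(300°) gauche 4.1 → 11.7 kJ/mol.
B (eclipsed): H(0°)/CHO(0°) eclipsed 7.1; F(120°)/I(120°) eclipsed 9.2; COOH(240°)/OCH3(240°) eclipsed 9.3 → 25.6 kJ/mol.
C (eclipsed): H(0°)/I(0°) eclipsed 7.4; F(120°)/OCH3(120°) eclipsed 7.2; COOH(240°)/CHO(240°) eclipsed 12.2 → 26.8 kJ/mol.
D (staggered): F(120°)/OCH3(60°) gauche 2.0; F(120°)/CHO(180°) gauche 2.8; COOH(240°)/CHO(180°) gauche 4.1; COOH(240°)/I(300°) gauche 3.4 → 12.3 kJ/mol.
A has the lowest total (11.7 kJ/mol).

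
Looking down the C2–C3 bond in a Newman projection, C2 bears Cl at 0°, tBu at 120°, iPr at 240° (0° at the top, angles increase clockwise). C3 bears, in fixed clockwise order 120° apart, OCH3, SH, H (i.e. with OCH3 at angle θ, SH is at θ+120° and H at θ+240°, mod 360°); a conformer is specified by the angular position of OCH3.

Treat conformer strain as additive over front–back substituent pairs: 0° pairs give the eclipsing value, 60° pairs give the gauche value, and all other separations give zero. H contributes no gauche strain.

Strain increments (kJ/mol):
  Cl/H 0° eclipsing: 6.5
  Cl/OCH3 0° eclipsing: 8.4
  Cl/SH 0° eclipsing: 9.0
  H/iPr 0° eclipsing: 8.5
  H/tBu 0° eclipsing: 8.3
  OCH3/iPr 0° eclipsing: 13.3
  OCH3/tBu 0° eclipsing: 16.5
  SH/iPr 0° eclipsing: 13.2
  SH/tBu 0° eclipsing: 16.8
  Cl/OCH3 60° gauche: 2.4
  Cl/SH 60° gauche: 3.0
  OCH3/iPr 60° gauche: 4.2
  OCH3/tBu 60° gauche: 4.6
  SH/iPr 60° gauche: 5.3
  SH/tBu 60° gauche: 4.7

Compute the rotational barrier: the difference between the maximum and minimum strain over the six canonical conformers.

21.9 kJ/mol

OCH3 at 0° is eclipsed. Cl at 0° is eclipsed with OCH3 at 0° (8.4); tBu at 120° is eclipsed with SH at 120° (16.8); iPr at 240° is eclipsed with H at 240° (8.5). Total 33.7 kJ/mol.
OCH3 at 60° is staggered. Cl at 0° is gauche with OCH3 at 60° (2.4); tBu at 120° is gauche with OCH3 at 60° (4.6); tBu at 120° is gauche with SH at 180° (4.7); iPr at 240° is gauche with SH at 180° (5.3). Total 17.0 kJ/mol.
OCH3 at 120° is eclipsed. Cl at 0° is eclipsed with H at 0° (6.5); tBu at 120° is eclipsed with OCH3 at 120° (16.5); iPr at 240° is eclipsed with SH at 240° (13.2). Total 36.2 kJ/mol.
OCH3 at 180° is staggered. Cl at 0° is gauche with SH at 300° (3.0); tBu at 120° is gauche with OCH3 at 180° (4.6); iPr at 240° is gauche with OCH3 at 180° (4.2); iPr at 240° is gauche with SH at 300° (5.3). Total 17.1 kJ/mol.
OCH3 at 240° is eclipsed. Cl at 0° is eclipsed with SH at 0° (9.0); tBu at 120° is eclipsed with H at 120° (8.3); iPr at 240° is eclipsed with OCH3 at 240° (13.3). Total 30.6 kJ/mol.
OCH3 at 300° is staggered. Cl at 0° is gauche with OCH3 at 300° (2.4); Cl at 0° is gauche with SH at 60° (3.0); tBu at 120° is gauche with SH at 60° (4.7); iPr at 240° is gauche with OCH3 at 300° (4.2). Total 14.3 kJ/mol.
Max at 120° (36.2 kJ/mol), min at 300° (14.3 kJ/mol); barrier = 21.9 kJ/mol.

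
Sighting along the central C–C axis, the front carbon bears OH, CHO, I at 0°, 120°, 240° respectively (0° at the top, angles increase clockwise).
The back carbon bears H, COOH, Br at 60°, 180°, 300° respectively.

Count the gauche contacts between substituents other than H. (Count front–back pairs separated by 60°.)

4

Non-H gauche pairs: OH(0°)/Br(300°); CHO(120°)/COOH(180°); I(240°)/COOH(180°); I(240°)/Br(300°) — 4 interactions.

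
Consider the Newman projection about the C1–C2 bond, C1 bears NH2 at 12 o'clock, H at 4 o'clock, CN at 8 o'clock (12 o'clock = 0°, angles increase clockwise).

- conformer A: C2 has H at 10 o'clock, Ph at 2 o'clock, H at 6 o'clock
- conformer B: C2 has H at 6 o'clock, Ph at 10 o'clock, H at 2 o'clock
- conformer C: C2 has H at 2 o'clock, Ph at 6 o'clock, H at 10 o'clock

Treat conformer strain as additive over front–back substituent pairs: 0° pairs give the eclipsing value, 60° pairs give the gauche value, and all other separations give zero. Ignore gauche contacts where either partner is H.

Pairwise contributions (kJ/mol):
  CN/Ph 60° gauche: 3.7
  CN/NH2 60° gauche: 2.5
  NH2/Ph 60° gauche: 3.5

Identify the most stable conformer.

A is staggered. NH2 at 0° is gauche with Ph at 60° (3.5). Total 3.5 kJ/mol.
B is staggered. NH2 at 0° is gauche with Ph at 300° (3.5); CN at 240° is gauche with Ph at 300° (3.7). Total 7.2 kJ/mol.
C is staggered. CN at 240° is gauche with Ph at 180° (3.7). Total 3.7 kJ/mol.
A has the lowest total (3.5 kJ/mol).

A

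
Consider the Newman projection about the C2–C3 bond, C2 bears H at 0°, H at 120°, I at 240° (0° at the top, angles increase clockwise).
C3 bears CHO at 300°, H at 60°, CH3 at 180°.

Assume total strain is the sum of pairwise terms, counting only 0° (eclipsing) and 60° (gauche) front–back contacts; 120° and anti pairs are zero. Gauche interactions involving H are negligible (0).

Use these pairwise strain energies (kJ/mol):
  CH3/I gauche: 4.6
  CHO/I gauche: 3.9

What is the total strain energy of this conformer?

This conformer (staggered): I(240°)/CHO(300°) gauche 3.9; I(240°)/CH3(180°) gauche 4.6 → 8.5 kJ/mol.

8.5 kJ/mol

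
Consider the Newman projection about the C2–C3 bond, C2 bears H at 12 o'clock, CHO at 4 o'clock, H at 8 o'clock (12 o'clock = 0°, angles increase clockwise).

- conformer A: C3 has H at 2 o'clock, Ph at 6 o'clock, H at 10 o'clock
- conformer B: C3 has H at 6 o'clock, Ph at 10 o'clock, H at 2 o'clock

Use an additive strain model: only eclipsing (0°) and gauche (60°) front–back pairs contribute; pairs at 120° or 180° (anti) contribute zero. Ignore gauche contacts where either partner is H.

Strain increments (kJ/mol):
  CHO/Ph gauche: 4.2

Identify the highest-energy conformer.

A

A (staggered): CHO–Ph gauche; 4.2 = 4.2 kJ/mol.
B (staggered): no non-H gauche contacts → 0.0 kJ/mol.
A has the highest total (4.2 kJ/mol).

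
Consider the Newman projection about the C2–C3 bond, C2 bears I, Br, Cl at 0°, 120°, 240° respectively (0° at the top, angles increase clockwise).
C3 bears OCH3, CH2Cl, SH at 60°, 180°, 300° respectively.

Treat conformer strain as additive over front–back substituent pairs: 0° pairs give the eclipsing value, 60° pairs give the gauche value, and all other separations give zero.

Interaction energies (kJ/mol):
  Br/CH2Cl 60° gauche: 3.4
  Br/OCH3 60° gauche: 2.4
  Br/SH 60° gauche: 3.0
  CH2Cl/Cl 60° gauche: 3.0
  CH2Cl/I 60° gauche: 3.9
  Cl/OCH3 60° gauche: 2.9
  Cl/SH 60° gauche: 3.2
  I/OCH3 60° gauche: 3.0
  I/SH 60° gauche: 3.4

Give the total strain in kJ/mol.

This conformer (staggered): I–OCH3 gauche, I–SH gauche, Br–OCH3 gauche, Br–CH2Cl gauche, Cl–CH2Cl gauche, Cl–SH gauche; 3.0 + 3.4 + 2.4 + 3.4 + 3.0 + 3.2 = 18.4 kJ/mol.

18.4 kJ/mol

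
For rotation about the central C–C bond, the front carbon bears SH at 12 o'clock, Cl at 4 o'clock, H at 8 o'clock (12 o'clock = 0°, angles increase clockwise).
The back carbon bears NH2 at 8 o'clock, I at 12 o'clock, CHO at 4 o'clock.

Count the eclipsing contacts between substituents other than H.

2

Non-H eclipsing pairs: SH(0°)/I(0°); Cl(120°)/CHO(120°) — 2 interactions.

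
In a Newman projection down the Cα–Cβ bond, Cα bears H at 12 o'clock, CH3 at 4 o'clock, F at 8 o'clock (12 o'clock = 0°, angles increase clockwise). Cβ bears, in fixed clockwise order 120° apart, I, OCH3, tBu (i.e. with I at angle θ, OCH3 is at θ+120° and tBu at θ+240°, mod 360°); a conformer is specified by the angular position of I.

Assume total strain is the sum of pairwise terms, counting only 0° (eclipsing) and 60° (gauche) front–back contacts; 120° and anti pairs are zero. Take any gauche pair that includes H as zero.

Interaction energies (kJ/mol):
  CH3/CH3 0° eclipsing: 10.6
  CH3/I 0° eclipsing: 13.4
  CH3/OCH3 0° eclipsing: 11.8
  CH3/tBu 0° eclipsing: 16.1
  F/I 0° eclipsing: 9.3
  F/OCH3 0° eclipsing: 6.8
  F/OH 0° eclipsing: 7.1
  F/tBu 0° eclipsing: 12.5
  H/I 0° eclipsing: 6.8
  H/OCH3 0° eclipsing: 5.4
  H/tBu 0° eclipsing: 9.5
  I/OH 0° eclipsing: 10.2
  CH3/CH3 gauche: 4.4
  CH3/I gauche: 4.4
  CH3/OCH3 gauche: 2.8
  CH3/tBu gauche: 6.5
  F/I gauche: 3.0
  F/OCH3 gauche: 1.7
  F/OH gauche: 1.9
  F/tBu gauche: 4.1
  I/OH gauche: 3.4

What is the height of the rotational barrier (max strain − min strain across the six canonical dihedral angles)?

18.1 kJ/mol

I at 0° (eclipsed): H(0°)/I(0°) eclipsed 6.8; CH3(120°)/OCH3(120°) eclipsed 11.8; F(240°)/tBu(240°) eclipsed 12.5 → 31.1 kJ/mol.
I at 60° (staggered): CH3(120°)/I(60°) gauche 4.4; CH3(120°)/OCH3(180°) gauche 2.8; F(240°)/OCH3(180°) gauche 1.7; F(240°)/tBu(300°) gauche 4.1 → 13.0 kJ/mol.
I at 120° (eclipsed): H(0°)/tBu(0°) eclipsed 9.5; CH3(120°)/I(120°) eclipsed 13.4; F(240°)/OCH3(240°) eclipsed 6.8 → 29.7 kJ/mol.
I at 180° (staggered): CH3(120°)/I(180°) gauche 4.4; CH3(120°)/tBu(60°) gauche 6.5; F(240°)/I(180°) gauche 3.0; F(240°)/OCH3(300°) gauche 1.7 → 15.6 kJ/mol.
I at 240° (eclipsed): H(0°)/OCH3(0°) eclipsed 5.4; CH3(120°)/tBu(120°) eclipsed 16.1; F(240°)/I(240°) eclipsed 9.3 → 30.8 kJ/mol.
I at 300° (staggered): CH3(120°)/OCH3(60°) gauche 2.8; CH3(120°)/tBu(180°) gauche 6.5; F(240°)/I(300°) gauche 3.0; F(240°)/tBu(180°) gauche 4.1 → 16.4 kJ/mol.
Max at 0° (31.1 kJ/mol), min at 60° (13.0 kJ/mol); barrier = 18.1 kJ/mol.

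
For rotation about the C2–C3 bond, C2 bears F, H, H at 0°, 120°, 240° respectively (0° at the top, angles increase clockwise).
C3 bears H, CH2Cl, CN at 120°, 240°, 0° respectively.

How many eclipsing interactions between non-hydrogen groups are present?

1

Non-H eclipsing pairs: F(0°)/CN(0°) — 1 interaction.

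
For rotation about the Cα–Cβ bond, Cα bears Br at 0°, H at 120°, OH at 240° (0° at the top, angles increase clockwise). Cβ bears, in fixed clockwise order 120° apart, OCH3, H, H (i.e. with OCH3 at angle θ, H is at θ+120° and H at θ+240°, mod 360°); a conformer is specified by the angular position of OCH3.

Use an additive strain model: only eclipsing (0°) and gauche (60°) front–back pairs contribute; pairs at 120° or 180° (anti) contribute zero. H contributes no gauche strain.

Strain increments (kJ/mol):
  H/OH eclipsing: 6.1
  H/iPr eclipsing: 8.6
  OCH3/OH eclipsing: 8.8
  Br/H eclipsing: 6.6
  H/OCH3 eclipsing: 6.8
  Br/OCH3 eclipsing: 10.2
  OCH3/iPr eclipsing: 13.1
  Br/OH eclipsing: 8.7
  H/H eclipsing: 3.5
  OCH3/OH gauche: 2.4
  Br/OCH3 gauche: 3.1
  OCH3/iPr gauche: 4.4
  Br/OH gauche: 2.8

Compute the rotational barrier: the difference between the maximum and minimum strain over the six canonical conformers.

OCH3 at 0° (eclipsed): Br–OCH3 eclipsed, H–H eclipsed, OH–H eclipsed; 10.2 + 3.5 + 6.1 = 19.8 kJ/mol.
OCH3 at 60° (staggered): Br–OCH3 gauche; 3.1 = 3.1 kJ/mol.
OCH3 at 120° (eclipsed): Br–H eclipsed, H–OCH3 eclipsed, OH–H eclipsed; 6.6 + 6.8 + 6.1 = 19.5 kJ/mol.
OCH3 at 180° (staggered): OH–OCH3 gauche; 2.4 = 2.4 kJ/mol.
OCH3 at 240° (eclipsed): Br–H eclipsed, H–H eclipsed, OH–OCH3 eclipsed; 6.6 + 3.5 + 8.8 = 18.9 kJ/mol.
OCH3 at 300° (staggered): Br–OCH3 gauche, OH–OCH3 gauche; 3.1 + 2.4 = 5.5 kJ/mol.
Max at 0° (19.8 kJ/mol), min at 180° (2.4 kJ/mol); barrier = 17.4 kJ/mol.

17.4 kJ/mol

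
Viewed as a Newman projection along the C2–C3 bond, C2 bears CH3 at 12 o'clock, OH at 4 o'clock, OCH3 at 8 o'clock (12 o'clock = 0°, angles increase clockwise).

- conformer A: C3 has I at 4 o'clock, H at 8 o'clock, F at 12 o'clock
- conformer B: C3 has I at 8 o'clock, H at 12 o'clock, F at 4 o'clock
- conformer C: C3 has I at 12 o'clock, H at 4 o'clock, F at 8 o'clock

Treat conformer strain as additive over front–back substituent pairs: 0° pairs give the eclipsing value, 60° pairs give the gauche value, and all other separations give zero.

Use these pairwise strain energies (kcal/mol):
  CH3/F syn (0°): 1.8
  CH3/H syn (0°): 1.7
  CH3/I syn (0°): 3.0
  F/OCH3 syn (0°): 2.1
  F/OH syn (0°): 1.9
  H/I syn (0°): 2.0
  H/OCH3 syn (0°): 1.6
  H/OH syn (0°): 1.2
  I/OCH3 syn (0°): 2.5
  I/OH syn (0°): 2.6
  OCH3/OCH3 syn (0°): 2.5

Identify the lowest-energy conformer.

A is eclipsed. CH3 at 0° is eclipsed with F at 0° (1.8); OH at 120° is eclipsed with I at 120° (2.6); OCH3 at 240° is eclipsed with H at 240° (1.6). Total 6.0 kcal/mol.
B is eclipsed. CH3 at 0° is eclipsed with H at 0° (1.7); OH at 120° is eclipsed with F at 120° (1.9); OCH3 at 240° is eclipsed with I at 240° (2.5). Total 6.1 kcal/mol.
C is eclipsed. CH3 at 0° is eclipsed with I at 0° (3.0); OH at 120° is eclipsed with H at 120° (1.2); OCH3 at 240° is eclipsed with F at 240° (2.1). Total 6.3 kcal/mol.
A has the lowest total (6.0 kcal/mol).

A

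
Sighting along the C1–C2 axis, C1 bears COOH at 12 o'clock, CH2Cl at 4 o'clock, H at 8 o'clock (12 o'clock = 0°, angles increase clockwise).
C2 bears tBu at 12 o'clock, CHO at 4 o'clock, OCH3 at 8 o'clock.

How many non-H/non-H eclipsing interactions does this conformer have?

2

Non-H eclipsing pairs: COOH(0°)/tBu(0°); CH2Cl(120°)/CHO(120°) — 2 interactions.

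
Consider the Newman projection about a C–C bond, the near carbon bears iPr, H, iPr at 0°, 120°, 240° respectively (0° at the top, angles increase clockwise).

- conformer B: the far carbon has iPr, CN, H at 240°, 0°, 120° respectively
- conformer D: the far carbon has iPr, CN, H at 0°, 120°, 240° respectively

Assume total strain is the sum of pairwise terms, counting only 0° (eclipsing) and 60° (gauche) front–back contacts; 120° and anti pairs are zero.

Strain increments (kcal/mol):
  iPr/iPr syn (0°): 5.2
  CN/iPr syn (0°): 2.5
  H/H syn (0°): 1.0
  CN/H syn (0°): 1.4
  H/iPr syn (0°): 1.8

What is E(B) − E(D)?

+0.3 kcal/mol

B (eclipsed): iPr(0°)/CN(0°) eclipsed 2.5; H(120°)/H(120°) eclipsed 1.0; iPr(240°)/iPr(240°) eclipsed 5.2 → 8.7 kcal/mol.
D (eclipsed): iPr(0°)/iPr(0°) eclipsed 5.2; H(120°)/CN(120°) eclipsed 1.4; iPr(240°)/H(240°) eclipsed 1.8 → 8.4 kcal/mol.
E(B) − E(D) = 8.7 − 8.4 = +0.3 kcal/mol.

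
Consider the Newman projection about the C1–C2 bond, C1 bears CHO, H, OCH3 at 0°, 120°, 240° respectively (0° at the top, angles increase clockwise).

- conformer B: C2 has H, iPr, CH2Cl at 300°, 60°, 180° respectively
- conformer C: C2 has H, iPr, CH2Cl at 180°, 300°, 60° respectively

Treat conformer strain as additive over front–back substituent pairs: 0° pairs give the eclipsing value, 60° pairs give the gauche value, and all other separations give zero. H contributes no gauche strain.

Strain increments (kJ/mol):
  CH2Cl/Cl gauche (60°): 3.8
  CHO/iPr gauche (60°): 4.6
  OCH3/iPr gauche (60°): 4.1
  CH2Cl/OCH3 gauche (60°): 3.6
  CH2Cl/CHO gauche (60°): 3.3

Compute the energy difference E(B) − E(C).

B (staggered): CHO(0°)/iPr(60°) gauche 4.6; OCH3(240°)/CH2Cl(180°) gauche 3.6 → 8.2 kJ/mol.
C (staggered): CHO(0°)/iPr(300°) gauche 4.6; CHO(0°)/CH2Cl(60°) gauche 3.3; OCH3(240°)/iPr(300°) gauche 4.1 → 12.0 kJ/mol.
E(B) − E(C) = 8.2 − 12.0 = -3.8 kJ/mol.

-3.8 kJ/mol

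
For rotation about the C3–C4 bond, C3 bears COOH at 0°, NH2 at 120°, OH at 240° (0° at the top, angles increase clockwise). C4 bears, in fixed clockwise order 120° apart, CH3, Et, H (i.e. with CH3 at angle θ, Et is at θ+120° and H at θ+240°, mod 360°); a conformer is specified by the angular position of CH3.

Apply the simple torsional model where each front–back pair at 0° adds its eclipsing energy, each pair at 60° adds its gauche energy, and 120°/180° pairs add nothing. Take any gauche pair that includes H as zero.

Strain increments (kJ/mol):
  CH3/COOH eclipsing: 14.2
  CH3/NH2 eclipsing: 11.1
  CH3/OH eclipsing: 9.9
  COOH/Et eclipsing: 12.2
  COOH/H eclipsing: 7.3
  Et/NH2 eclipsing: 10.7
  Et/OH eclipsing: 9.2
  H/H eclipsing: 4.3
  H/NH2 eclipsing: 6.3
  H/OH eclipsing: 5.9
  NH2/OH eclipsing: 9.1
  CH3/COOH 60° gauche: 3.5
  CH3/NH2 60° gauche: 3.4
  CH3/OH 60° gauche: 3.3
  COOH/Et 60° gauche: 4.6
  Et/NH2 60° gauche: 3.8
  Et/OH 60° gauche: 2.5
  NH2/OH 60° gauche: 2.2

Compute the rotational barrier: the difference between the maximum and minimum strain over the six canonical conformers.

17.6 kJ/mol

CH3 at 0° is eclipsed. COOH at 0° is eclipsed with CH3 at 0° (14.2); NH2 at 120° is eclipsed with Et at 120° (10.7); OH at 240° is eclipsed with H at 240° (5.9). Total 30.8 kJ/mol.
CH3 at 60° is staggered. COOH at 0° is gauche with CH3 at 60° (3.5); NH2 at 120° is gauche with CH3 at 60° (3.4); NH2 at 120° is gauche with Et at 180° (3.8); OH at 240° is gauche with Et at 180° (2.5). Total 13.2 kJ/mol.
CH3 at 120° is eclipsed. COOH at 0° is eclipsed with H at 0° (7.3); NH2 at 120° is eclipsed with CH3 at 120° (11.1); OH at 240° is eclipsed with Et at 240° (9.2). Total 27.6 kJ/mol.
CH3 at 180° is staggered. COOH at 0° is gauche with Et at 300° (4.6); NH2 at 120° is gauche with CH3 at 180° (3.4); OH at 240° is gauche with CH3 at 180° (3.3); OH at 240° is gauche with Et at 300° (2.5). Total 13.8 kJ/mol.
CH3 at 240° is eclipsed. COOH at 0° is eclipsed with Et at 0° (12.2); NH2 at 120° is eclipsed with H at 120° (6.3); OH at 240° is eclipsed with CH3 at 240° (9.9). Total 28.4 kJ/mol.
CH3 at 300° is staggered. COOH at 0° is gauche with CH3 at 300° (3.5); COOH at 0° is gauche with Et at 60° (4.6); NH2 at 120° is gauche with Et at 60° (3.8); OH at 240° is gauche with CH3 at 300° (3.3). Total 15.2 kJ/mol.
Max at 0° (30.8 kJ/mol), min at 60° (13.2 kJ/mol); barrier = 17.6 kJ/mol.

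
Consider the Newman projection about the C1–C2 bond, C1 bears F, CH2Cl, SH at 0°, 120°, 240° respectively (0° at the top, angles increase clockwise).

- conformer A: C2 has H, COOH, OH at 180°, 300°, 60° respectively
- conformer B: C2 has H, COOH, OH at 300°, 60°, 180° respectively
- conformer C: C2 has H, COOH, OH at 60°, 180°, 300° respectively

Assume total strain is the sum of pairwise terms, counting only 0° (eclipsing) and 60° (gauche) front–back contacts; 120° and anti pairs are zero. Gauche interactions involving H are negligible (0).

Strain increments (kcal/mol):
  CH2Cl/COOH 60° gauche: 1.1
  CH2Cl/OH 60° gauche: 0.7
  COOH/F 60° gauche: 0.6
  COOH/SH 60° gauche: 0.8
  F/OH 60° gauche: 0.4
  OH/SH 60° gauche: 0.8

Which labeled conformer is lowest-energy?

A is staggered. F at 0° is gauche with COOH at 300° (0.6); F at 0° is gauche with OH at 60° (0.4); CH2Cl at 120° is gauche with OH at 60° (0.7); SH at 240° is gauche with COOH at 300° (0.8). Total 2.5 kcal/mol.
B is staggered. F at 0° is gauche with COOH at 60° (0.6); CH2Cl at 120° is gauche with COOH at 60° (1.1); CH2Cl at 120° is gauche with OH at 180° (0.7); SH at 240° is gauche with OH at 180° (0.8). Total 3.2 kcal/mol.
C is staggered. F at 0° is gauche with OH at 300° (0.4); CH2Cl at 120° is gauche with COOH at 180° (1.1); SH at 240° is gauche with COOH at 180° (0.8); SH at 240° is gauche with OH at 300° (0.8). Total 3.1 kcal/mol.
A has the lowest total (2.5 kcal/mol).

A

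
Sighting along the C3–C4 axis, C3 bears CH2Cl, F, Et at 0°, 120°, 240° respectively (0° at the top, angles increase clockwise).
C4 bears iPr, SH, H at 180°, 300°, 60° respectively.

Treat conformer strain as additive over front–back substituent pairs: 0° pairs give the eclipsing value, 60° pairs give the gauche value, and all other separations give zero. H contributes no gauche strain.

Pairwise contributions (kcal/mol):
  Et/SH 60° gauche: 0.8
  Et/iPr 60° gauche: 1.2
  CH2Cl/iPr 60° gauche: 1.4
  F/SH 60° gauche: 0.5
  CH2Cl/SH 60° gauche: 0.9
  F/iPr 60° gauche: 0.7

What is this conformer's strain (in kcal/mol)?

3.6 kcal/mol

This conformer (staggered): CH2Cl(0°)/SH(300°) gauche 0.9; F(120°)/iPr(180°) gauche 0.7; Et(240°)/iPr(180°) gauche 1.2; Et(240°)/SH(300°) gauche 0.8 → 3.6 kcal/mol.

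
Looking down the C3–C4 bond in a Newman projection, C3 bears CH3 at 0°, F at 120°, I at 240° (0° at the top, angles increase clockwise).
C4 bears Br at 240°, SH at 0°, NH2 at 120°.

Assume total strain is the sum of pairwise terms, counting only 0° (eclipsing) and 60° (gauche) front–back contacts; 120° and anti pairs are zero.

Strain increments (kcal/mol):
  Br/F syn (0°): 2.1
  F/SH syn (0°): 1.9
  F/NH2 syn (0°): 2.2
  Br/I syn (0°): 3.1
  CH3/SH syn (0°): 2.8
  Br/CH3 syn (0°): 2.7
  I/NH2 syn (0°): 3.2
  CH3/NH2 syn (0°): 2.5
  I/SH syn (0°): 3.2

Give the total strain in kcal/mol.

This conformer is eclipsed. CH3 at 0° is eclipsed with SH at 0° (2.8); F at 120° is eclipsed with NH2 at 120° (2.2); I at 240° is eclipsed with Br at 240° (3.1). Total 8.1 kcal/mol.

8.1 kcal/mol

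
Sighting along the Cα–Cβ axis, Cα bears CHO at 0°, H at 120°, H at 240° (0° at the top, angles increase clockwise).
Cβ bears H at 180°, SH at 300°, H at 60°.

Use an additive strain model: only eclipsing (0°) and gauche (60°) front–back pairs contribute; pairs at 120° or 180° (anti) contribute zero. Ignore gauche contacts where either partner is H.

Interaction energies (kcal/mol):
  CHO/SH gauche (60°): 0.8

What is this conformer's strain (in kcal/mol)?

0.8 kcal/mol

This conformer (staggered): CHO–SH gauche; 0.8 = 0.8 kcal/mol.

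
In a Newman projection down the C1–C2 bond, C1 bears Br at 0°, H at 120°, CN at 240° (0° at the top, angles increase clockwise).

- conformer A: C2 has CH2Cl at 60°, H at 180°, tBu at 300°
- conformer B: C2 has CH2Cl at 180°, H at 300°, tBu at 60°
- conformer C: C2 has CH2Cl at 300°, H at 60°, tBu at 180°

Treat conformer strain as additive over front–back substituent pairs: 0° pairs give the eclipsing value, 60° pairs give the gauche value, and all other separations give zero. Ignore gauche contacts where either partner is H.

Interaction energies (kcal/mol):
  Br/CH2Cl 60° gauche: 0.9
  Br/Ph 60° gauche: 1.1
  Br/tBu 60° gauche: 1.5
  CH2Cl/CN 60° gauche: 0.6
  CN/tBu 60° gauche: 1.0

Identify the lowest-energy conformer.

B

A (staggered): Br–CH2Cl gauche, Br–tBu gauche, CN–tBu gauche; 0.9 + 1.5 + 1.0 = 3.4 kcal/mol.
B (staggered): Br–tBu gauche, CN–CH2Cl gauche; 1.5 + 0.6 = 2.1 kcal/mol.
C (staggered): Br–CH2Cl gauche, CN–CH2Cl gauche, CN–tBu gauche; 0.9 + 0.6 + 1.0 = 2.5 kcal/mol.
B has the lowest total (2.1 kcal/mol).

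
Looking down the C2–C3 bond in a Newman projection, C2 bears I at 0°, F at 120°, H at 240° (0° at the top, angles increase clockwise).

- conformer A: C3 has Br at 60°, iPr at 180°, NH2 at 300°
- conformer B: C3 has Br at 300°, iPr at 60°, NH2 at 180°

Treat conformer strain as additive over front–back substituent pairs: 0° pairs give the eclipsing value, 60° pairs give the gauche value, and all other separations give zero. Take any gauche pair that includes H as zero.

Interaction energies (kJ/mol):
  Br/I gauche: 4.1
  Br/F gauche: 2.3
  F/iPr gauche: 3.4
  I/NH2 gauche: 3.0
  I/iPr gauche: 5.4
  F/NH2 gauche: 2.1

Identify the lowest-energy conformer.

A (staggered): I–Br gauche, I–NH2 gauche, F–Br gauche, F–iPr gauche; 4.1 + 3.0 + 2.3 + 3.4 = 12.8 kJ/mol.
B (staggered): I–Br gauche, I–iPr gauche, F–iPr gauche, F–NH2 gauche; 4.1 + 5.4 + 3.4 + 2.1 = 15.0 kJ/mol.
A has the lowest total (12.8 kJ/mol).

A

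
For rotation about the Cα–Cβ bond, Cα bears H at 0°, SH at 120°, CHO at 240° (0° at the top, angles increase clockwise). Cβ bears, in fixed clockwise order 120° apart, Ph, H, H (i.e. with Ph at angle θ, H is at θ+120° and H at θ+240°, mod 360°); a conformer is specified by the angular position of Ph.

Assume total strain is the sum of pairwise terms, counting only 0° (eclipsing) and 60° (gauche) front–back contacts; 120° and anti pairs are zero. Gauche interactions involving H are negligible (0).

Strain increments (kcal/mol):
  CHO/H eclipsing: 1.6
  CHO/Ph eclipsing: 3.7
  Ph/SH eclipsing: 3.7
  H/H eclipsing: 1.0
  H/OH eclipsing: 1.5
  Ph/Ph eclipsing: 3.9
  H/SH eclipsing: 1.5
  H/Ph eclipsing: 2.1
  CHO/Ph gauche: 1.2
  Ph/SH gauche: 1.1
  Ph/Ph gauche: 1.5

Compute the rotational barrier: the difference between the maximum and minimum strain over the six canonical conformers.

5.2 kcal/mol

Ph at 0° (eclipsed): H–Ph eclipsed, SH–H eclipsed, CHO–H eclipsed; 2.1 + 1.5 + 1.6 = 5.2 kcal/mol.
Ph at 60° (staggered): SH–Ph gauche; 1.1 = 1.1 kcal/mol.
Ph at 120° (eclipsed): H–H eclipsed, SH–Ph eclipsed, CHO–H eclipsed; 1.0 + 3.7 + 1.6 = 6.3 kcal/mol.
Ph at 180° (staggered): SH–Ph gauche, CHO–Ph gauche; 1.1 + 1.2 = 2.3 kcal/mol.
Ph at 240° (eclipsed): H–H eclipsed, SH–H eclipsed, CHO–Ph eclipsed; 1.0 + 1.5 + 3.7 = 6.2 kcal/mol.
Ph at 300° (staggered): CHO–Ph gauche; 1.2 = 1.2 kcal/mol.
Max at 120° (6.3 kcal/mol), min at 60° (1.1 kcal/mol); barrier = 5.2 kcal/mol.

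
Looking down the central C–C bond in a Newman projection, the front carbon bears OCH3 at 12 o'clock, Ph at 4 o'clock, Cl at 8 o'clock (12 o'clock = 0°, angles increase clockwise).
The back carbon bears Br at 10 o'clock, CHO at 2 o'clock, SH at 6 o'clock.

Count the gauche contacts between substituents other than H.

Non-H gauche pairs: OCH3(0°)/Br(300°); OCH3(0°)/CHO(60°); Ph(120°)/CHO(60°); Ph(120°)/SH(180°); Cl(240°)/Br(300°); Cl(240°)/SH(180°) — 6 interactions.

6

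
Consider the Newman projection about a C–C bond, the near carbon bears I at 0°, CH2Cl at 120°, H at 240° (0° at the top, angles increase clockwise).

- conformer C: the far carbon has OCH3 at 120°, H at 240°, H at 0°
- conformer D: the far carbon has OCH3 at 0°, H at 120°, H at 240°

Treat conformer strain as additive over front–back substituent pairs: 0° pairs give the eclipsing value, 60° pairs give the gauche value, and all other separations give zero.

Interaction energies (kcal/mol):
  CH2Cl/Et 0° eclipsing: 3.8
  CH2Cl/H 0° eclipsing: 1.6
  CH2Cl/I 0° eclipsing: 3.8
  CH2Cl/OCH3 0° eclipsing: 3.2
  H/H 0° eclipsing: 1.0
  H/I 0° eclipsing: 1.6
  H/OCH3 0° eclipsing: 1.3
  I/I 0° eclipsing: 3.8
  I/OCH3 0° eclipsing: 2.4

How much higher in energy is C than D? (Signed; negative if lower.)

+0.8 kcal/mol

C is eclipsed. I at 0° is eclipsed with H at 0° (1.6); CH2Cl at 120° is eclipsed with OCH3 at 120° (3.2); H at 240° is eclipsed with H at 240° (1.0). Total 5.8 kcal/mol.
D is eclipsed. I at 0° is eclipsed with OCH3 at 0° (2.4); CH2Cl at 120° is eclipsed with H at 120° (1.6); H at 240° is eclipsed with H at 240° (1.0). Total 5.0 kcal/mol.
E(C) − E(D) = 5.8 − 5.0 = +0.8 kcal/mol.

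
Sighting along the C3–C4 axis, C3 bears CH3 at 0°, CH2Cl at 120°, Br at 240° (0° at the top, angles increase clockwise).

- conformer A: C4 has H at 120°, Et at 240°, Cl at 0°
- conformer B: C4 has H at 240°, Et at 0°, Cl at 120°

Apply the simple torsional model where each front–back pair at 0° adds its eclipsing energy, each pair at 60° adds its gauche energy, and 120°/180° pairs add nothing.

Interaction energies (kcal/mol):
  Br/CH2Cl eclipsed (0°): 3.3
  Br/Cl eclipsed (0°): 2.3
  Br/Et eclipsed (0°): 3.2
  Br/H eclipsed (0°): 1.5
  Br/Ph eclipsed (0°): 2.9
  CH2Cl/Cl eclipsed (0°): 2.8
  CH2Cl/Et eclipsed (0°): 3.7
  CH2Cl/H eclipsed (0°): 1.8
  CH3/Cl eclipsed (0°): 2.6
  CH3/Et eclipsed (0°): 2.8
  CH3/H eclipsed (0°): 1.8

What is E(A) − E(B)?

+0.5 kcal/mol

A (eclipsed): CH3(0°)/Cl(0°) eclipsed 2.6; CH2Cl(120°)/H(120°) eclipsed 1.8; Br(240°)/Et(240°) eclipsed 3.2 → 7.6 kcal/mol.
B (eclipsed): CH3(0°)/Et(0°) eclipsed 2.8; CH2Cl(120°)/Cl(120°) eclipsed 2.8; Br(240°)/H(240°) eclipsed 1.5 → 7.1 kcal/mol.
E(A) − E(B) = 7.6 − 7.1 = +0.5 kcal/mol.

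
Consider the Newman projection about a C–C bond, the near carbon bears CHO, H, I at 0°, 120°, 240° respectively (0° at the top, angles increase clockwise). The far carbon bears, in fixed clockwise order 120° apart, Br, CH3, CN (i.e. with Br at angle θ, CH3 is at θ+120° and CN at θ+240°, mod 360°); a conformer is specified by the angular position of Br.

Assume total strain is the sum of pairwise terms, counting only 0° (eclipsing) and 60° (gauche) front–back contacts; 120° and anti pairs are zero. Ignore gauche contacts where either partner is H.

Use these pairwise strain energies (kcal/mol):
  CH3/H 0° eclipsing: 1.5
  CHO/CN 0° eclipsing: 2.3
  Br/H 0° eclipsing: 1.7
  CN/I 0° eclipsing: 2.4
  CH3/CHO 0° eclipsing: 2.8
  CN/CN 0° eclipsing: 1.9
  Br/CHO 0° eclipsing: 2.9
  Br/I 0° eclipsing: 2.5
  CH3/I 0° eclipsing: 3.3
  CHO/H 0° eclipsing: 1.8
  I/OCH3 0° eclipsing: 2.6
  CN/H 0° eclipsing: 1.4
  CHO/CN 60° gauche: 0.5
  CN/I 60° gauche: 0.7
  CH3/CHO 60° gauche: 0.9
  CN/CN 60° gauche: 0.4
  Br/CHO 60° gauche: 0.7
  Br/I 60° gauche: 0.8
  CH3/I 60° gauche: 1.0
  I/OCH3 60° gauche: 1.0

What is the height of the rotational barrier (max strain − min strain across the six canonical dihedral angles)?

4.4 kcal/mol

Br at 0° (eclipsed): CHO–Br eclipsed, H–CH3 eclipsed, I–CN eclipsed; 2.9 + 1.5 + 2.4 = 6.8 kcal/mol.
Br at 60° (staggered): CHO–Br gauche, CHO–CN gauche, I–CH3 gauche, I–CN gauche; 0.7 + 0.5 + 1.0 + 0.7 = 2.9 kcal/mol.
Br at 120° (eclipsed): CHO–CN eclipsed, H–Br eclipsed, I–CH3 eclipsed; 2.3 + 1.7 + 3.3 = 7.3 kcal/mol.
Br at 180° (staggered): CHO–CH3 gauche, CHO–CN gauche, I–Br gauche, I–CH3 gauche; 0.9 + 0.5 + 0.8 + 1.0 = 3.2 kcal/mol.
Br at 240° (eclipsed): CHO–CH3 eclipsed, H–CN eclipsed, I–Br eclipsed; 2.8 + 1.4 + 2.5 = 6.7 kcal/mol.
Br at 300° (staggered): CHO–Br gauche, CHO–CH3 gauche, I–Br gauche, I–CN gauche; 0.7 + 0.9 + 0.8 + 0.7 = 3.1 kcal/mol.
Max at 120° (7.3 kcal/mol), min at 60° (2.9 kcal/mol); barrier = 4.4 kcal/mol.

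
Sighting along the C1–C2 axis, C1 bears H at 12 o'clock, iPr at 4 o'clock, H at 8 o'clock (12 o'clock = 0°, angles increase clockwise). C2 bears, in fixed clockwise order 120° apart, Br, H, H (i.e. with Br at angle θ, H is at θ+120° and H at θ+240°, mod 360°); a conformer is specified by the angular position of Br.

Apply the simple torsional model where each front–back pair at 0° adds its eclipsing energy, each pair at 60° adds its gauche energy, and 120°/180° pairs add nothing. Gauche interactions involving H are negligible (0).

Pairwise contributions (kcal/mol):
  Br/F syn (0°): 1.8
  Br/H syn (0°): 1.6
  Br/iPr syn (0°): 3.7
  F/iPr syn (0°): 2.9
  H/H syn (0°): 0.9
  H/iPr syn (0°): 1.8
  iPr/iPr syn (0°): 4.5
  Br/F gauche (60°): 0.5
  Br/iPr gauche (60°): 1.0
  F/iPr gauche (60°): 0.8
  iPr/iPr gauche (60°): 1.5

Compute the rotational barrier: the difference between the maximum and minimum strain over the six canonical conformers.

Br at 0° (eclipsed): H–Br eclipsed, iPr–H eclipsed, H–H eclipsed; 1.6 + 1.8 + 0.9 = 4.3 kcal/mol.
Br at 60° (staggered): iPr–Br gauche; 1.0 = 1.0 kcal/mol.
Br at 120° (eclipsed): H–H eclipsed, iPr–Br eclipsed, H–H eclipsed; 0.9 + 3.7 + 0.9 = 5.5 kcal/mol.
Br at 180° (staggered): iPr–Br gauche; 1.0 = 1.0 kcal/mol.
Br at 240° (eclipsed): H–H eclipsed, iPr–H eclipsed, H–Br eclipsed; 0.9 + 1.8 + 1.6 = 4.3 kcal/mol.
Br at 300° (staggered): no non-H gauche contacts → 0.0 kcal/mol.
Max at 120° (5.5 kcal/mol), min at 300° (0.0 kcal/mol); barrier = 5.5 kcal/mol.

5.5 kcal/mol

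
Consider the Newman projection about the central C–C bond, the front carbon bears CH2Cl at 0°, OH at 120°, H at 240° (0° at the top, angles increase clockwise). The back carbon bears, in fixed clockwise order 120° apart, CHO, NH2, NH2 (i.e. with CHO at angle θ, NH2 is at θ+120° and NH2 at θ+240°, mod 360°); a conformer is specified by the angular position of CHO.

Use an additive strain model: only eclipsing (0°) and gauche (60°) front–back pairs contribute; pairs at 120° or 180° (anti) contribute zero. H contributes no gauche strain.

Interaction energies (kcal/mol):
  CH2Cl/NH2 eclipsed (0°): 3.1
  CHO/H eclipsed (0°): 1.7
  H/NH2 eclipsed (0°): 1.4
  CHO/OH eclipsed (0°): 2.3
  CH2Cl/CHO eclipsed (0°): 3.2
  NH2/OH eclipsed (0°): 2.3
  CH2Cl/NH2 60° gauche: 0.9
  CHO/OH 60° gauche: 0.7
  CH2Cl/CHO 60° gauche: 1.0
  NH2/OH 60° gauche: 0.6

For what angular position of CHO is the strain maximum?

240°

CHO at 0° is eclipsed. CH2Cl at 0° is eclipsed with CHO at 0° (3.2); OH at 120° is eclipsed with NH2 at 120° (2.3); H at 240° is eclipsed with NH2 at 240° (1.4). Total 6.9 kcal/mol.
CHO at 60° is staggered. CH2Cl at 0° is gauche with CHO at 60° (1.0); CH2Cl at 0° is gauche with NH2 at 300° (0.9); OH at 120° is gauche with CHO at 60° (0.7); OH at 120° is gauche with NH2 at 180° (0.6). Total 3.2 kcal/mol.
CHO at 120° is eclipsed. CH2Cl at 0° is eclipsed with NH2 at 0° (3.1); OH at 120° is eclipsed with CHO at 120° (2.3); H at 240° is eclipsed with NH2 at 240° (1.4). Total 6.8 kcal/mol.
CHO at 180° is staggered. CH2Cl at 0° is gauche with NH2 at 300° (0.9); CH2Cl at 0° is gauche with NH2 at 60° (0.9); OH at 120° is gauche with CHO at 180° (0.7); OH at 120° is gauche with NH2 at 60° (0.6). Total 3.1 kcal/mol.
CHO at 240° is eclipsed. CH2Cl at 0° is eclipsed with NH2 at 0° (3.1); OH at 120° is eclipsed with NH2 at 120° (2.3); H at 240° is eclipsed with CHO at 240° (1.7). Total 7.1 kcal/mol.
CHO at 300° is staggered. CH2Cl at 0° is gauche with CHO at 300° (1.0); CH2Cl at 0° is gauche with NH2 at 60° (0.9); OH at 120° is gauche with NH2 at 60° (0.6); OH at 120° is gauche with NH2 at 180° (0.6). Total 3.1 kcal/mol.
The maximum (7.1 kcal/mol) occurs with CHO at 240°.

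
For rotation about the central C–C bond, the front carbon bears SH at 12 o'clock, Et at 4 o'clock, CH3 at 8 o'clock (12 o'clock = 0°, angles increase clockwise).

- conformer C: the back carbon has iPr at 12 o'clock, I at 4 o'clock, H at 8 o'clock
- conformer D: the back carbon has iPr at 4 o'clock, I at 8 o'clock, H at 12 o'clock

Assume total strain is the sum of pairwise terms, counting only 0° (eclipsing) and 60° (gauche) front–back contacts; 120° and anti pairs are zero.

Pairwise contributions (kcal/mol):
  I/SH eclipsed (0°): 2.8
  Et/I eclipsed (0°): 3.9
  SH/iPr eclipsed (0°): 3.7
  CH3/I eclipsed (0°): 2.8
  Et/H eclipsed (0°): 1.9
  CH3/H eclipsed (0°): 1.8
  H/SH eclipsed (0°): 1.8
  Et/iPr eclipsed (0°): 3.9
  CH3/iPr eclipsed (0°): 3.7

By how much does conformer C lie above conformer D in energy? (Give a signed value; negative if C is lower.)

+0.9 kcal/mol

C is eclipsed. SH at 0° is eclipsed with iPr at 0° (3.7); Et at 120° is eclipsed with I at 120° (3.9); CH3 at 240° is eclipsed with H at 240° (1.8). Total 9.4 kcal/mol.
D is eclipsed. SH at 0° is eclipsed with H at 0° (1.8); Et at 120° is eclipsed with iPr at 120° (3.9); CH3 at 240° is eclipsed with I at 240° (2.8). Total 8.5 kcal/mol.
E(C) − E(D) = 9.4 − 8.5 = +0.9 kcal/mol.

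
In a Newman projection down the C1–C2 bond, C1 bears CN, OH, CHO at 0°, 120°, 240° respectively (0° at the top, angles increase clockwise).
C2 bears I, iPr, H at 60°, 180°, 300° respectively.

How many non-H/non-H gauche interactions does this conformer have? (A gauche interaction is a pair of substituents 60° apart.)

Non-H gauche pairs: CN(0°)/I(60°); OH(120°)/I(60°); OH(120°)/iPr(180°); CHO(240°)/iPr(180°) — 4 interactions.

4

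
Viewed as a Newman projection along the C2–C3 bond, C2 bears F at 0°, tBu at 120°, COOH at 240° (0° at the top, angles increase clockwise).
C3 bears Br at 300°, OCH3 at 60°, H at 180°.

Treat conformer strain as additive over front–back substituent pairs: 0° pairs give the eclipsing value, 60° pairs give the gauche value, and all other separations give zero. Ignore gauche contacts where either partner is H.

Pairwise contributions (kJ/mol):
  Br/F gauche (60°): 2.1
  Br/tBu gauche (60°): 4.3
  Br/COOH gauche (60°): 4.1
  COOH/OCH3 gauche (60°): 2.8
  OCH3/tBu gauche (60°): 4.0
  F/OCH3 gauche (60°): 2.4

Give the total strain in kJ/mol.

This conformer is staggered. F at 0° is gauche with Br at 300° (2.1); F at 0° is gauche with OCH3 at 60° (2.4); tBu at 120° is gauche with OCH3 at 60° (4.0); COOH at 240° is gauche with Br at 300° (4.1). Total 12.6 kJ/mol.

12.6 kJ/mol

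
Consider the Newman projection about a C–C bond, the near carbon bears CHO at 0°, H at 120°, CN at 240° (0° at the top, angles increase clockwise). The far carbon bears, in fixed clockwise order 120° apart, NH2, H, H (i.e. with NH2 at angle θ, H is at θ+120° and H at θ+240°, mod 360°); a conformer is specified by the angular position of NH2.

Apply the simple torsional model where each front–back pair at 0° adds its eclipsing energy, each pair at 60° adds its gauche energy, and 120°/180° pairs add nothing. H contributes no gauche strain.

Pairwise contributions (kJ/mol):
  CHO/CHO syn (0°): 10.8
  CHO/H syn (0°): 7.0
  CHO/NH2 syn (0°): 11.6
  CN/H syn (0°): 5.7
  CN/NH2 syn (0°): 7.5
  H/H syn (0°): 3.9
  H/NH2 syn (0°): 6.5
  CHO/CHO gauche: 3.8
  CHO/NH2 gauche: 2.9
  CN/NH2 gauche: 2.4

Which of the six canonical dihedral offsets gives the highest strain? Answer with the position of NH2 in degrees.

NH2 at 0° (eclipsed): CHO(0°)/NH2(0°) eclipsed 11.6; H(120°)/H(120°) eclipsed 3.9; CN(240°)/H(240°) eclipsed 5.7 → 21.2 kJ/mol.
NH2 at 60° (staggered): CHO(0°)/NH2(60°) gauche 2.9 → 2.9 kJ/mol.
NH2 at 120° (eclipsed): CHO(0°)/H(0°) eclipsed 7.0; H(120°)/NH2(120°) eclipsed 6.5; CN(240°)/H(240°) eclipsed 5.7 → 19.2 kJ/mol.
NH2 at 180° (staggered): CN(240°)/NH2(180°) gauche 2.4 → 2.4 kJ/mol.
NH2 at 240° (eclipsed): CHO(0°)/H(0°) eclipsed 7.0; H(120°)/H(120°) eclipsed 3.9; CN(240°)/NH2(240°) eclipsed 7.5 → 18.4 kJ/mol.
NH2 at 300° (staggered): CHO(0°)/NH2(300°) gauche 2.9; CN(240°)/NH2(300°) gauche 2.4 → 5.3 kJ/mol.
The maximum (21.2 kJ/mol) occurs with NH2 at 0°.

0°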